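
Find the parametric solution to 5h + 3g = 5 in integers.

Step 1: Compute gcd(5, 3) = 1.
Since 1 divides 5, solutions exist.

Step 2: Find a particular solution using extended Euclidean algorithm.
We get h₀ = -5, g₀ = 10.
Check: 5*-5 + 3*10 = 5 = 5 ✓

Step 3: Write the general solution.
h = -5 + (3/1)t = -5 + 3t
g = 10 - (5/1)t = 10 - 5t
for any integer t.

h = -5 + 3t, g = 10 - 5t for integer t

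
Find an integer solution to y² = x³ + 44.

Try small integer x values and check whether x³ + 44 is a perfect square.
x = 5: x³ + 44 = 5³ + 44 = 125 + 44 = 169
Is 169 a perfect square? 13² = 169 ✓
So (x, y) = (5, -13) is a solution.

x = 5, y = -13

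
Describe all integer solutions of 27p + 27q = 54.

Step 1: Compute gcd(27, 27) = 27.
Since 27 divides 54, solutions exist.

Step 2: Find a particular solution using extended Euclidean algorithm.
We get p₀ = 0, q₀ = 2.
Check: 27*0 + 27*2 = 54 = 54 ✓

Step 3: Write the general solution.
p = 0 + (27/27)t = 0 + 1t
q = 2 - (27/27)t = 2 - 1t
for any integer t.

p = 0 + 1t, q = 2 - 1t for integer t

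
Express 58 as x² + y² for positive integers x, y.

We need to find integers x, y > 0 such that x² + y² = 58.
Trying x = 3: y² = 58 - 3² = 58 - 9 = 49
y = 7
Check: 3² + 7² = 9 + 49 = 58 ✓

58 = 3² + 7²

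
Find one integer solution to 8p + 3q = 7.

Step 1: Check solvability.
gcd(8, 3) = 1
Since 1 divides 7, solutions exist.

Step 2: Apply extended Euclidean algorithm to find gcd.
We find integers such that 8*x0 + 3*y0 = 1

Step 3: Scale the particular solution.
Multiply by 7/1 = 7:
p = -7, q = 21

Step 4: Verify.
8*(-7) + 3*(21) = 7 = 7 ✓

p = -7, q = 21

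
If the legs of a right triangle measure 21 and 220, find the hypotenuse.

c² = a² + b² = 21² + 220² = 441 + 48400 = 48841
c = 221

221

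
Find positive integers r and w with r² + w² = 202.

We need to find integers r, w > 0 such that r² + w² = 202.
Trying r = 9: w² = 202 - 9² = 202 - 81 = 121
w = 11
Check: 9² + 11² = 81 + 121 = 202 ✓

202 = 9² + 11²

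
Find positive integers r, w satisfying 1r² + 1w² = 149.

Try small values of r and check whether (149 - 1r²)/1 is a perfect square.
r = 7: 1·7² = 49, so 1w² = 149 - 49 = 100, giving w² = 100, w = 10.
Check: 1·7² + 1·10² = 49 + 100 = 149 ✓

r = 7, w = 10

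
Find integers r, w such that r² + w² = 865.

We need to find integers r, w > 0 such that r² + w² = 865.
Trying r = 9: w² = 865 - 9² = 865 - 81 = 784
w = 28
Check: 9² + 28² = 81 + 784 = 865 ✓

865 = 9² + 28²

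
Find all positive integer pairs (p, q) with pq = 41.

The positive divisors of 41 are: 1, 41.
Each divisor d gives the pair (d, 41/d):
(1, 41), (41, 1)

(1, 41), (41, 1)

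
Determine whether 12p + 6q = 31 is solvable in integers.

Step 1: Compute gcd(12, 6).
gcd(12, 6) = 6

Step 2: Check divisibility.
Does 6 divide 31? 31 = 6 x 5 + 1, so no.

By the theorem on linear Diophantine equations, 12p + 6q = 31 has integer solutions if and only if gcd(12, 6) divides 31. Since 6 does not divide 31, no solutions exist.

No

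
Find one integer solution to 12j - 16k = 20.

Step 1: Check solvability.
gcd(12, 16) = 4
Since 4 divides 20, solutions exist.

Step 2: Apply extended Euclidean algorithm to find gcd.
We find integers such that 12*x0 + 16*y0 = 4

Step 3: Scale the particular solution.
Multiply by 20/4 = 5:
j = -5, k = -5

Step 4: Verify.
12*(-5) - 16*(-5) = 20 = 20 ✓

j = -5, k = -5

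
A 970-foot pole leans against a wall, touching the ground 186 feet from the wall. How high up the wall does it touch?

The ladder, wall, and ground form a right triangle with hypotenuse 970 and one leg 186.
By the Pythagorean theorem: h² = 970² - 186² = 940900 - 34596 = 906304
h = √906304 = 952 feet

952 feet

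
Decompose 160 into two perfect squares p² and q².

We need to find integers p, q > 0 such that p² + q² = 160.
Trying p = 4: q² = 160 - 4² = 160 - 16 = 144
q = 12
Check: 4² + 12² = 16 + 144 = 160 ✓

160 = 4² + 12²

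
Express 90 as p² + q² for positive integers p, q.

We need to find integers p, q > 0 such that p² + q² = 90.
Trying p = 3: q² = 90 - 3² = 90 - 9 = 81
q = 9
Check: 3² + 9² = 9 + 81 = 90 ✓

90 = 3² + 9²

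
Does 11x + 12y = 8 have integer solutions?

Step 1: Compute gcd(11, 12).
gcd(11, 12) = 1

Step 2: Check divisibility.
Does 1 divide 8? 8 = 1 x 8, so yes.

By the theorem on linear Diophantine equations, 11x + 12y = 8 has integer solutions if and only if gcd(11, 12) divides 8. Since 1 | 8, solutions exist.

Yes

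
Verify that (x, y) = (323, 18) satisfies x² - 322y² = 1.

Compute x² = 323² = 104329
Compute 322y² = 322·18² = 322·324 = 104328
x² - 322y² = 104329 - 104328 = 1
Since this equals 1, (323, 18) is a solution.

Yes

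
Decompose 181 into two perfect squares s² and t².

We need to find integers s, t > 0 such that s² + t² = 181.
Trying s = 9: t² = 181 - 9² = 181 - 81 = 100
t = 10
Check: 9² + 10² = 81 + 100 = 181 ✓

181 = 9² + 10²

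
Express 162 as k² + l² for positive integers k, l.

We need to find integers k, l > 0 such that k² + l² = 162.
Trying k = 9: l² = 162 - 9² = 162 - 81 = 81
l = 9
Check: 9² + 9² = 81 + 81 = 162 ✓

162 = 9² + 9²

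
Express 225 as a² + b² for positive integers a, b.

We need to find integers a, b > 0 such that a² + b² = 225.
Trying a = 9: b² = 225 - 9² = 225 - 81 = 144
b = 12
Check: 9² + 12² = 81 + 144 = 225 ✓

225 = 9² + 12²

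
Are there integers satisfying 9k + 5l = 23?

Step 1: Compute gcd(9, 5).
gcd(9, 5) = 1

Step 2: Check divisibility.
Does 1 divide 23? 23 = 1 x 23, so yes.

By the theorem on linear Diophantine equations, 9k + 5l = 23 has integer solutions if and only if gcd(9, 5) divides 23. Since 1 | 23, solutions exist.

Yes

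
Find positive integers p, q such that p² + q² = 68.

Search for p with 68 - p² a perfect square.
p = 2: 68 - 2² = 68 - 4 = 64 = 8² ✓
So p = 2, q = 8.

p = 2, q = 8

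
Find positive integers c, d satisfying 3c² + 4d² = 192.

Try small values of c and check whether (192 - 3c²)/4 is a perfect square.
c = 4: 3·4² = 48, so 4d² = 192 - 48 = 144, giving d² = 36, d = 6.
Check: 3·4² + 4·6² = 48 + 144 = 192 ✓

c = 4, d = 6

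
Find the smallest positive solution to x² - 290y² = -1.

We need x² = 290y² - 1. Try successive y:
y = 1: x² = 290·1² - 1 = 289 = 17² ✓
Check: 17² - 290·1² = 289 - 290 = -1 ✓

x = 17, y = 1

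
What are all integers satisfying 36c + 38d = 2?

Step 1: Compute gcd(36, 38) = 2.
Since 2 divides 2, solutions exist.

Step 2: Find a particular solution using extended Euclidean algorithm.
We get c₀ = -1, d₀ = 1.
Check: 36*-1 + 38*1 = 2 = 2 ✓

Step 3: Write the general solution.
c = -1 + (38/2)t = -1 + 19t
d = 1 - (36/2)t = 1 - 18t
for any integer t.

c = -1 + 19t, d = 1 - 18t for integer t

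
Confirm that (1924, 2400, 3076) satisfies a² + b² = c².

Compute a² + b² = 1924² + 2400² = 3701776 + 5760000 = 9461776
Compute c² = 3076² = 9461776
Since 9461776 = 9461776, confirmed.

Yes, it is a Pythagorean triple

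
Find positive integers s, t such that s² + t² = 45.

Search for s with 45 - s² a perfect square.
s = 3: 45 - 3² = 45 - 9 = 36 = 6² ✓
So s = 3, t = 6.

s = 3, t = 6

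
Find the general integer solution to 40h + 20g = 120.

Step 1: Compute gcd(40, 20) = 20.
Since 20 divides 120, solutions exist.

Step 2: Find a particular solution using extended Euclidean algorithm.
We get h₀ = 0, g₀ = 6.
Check: 40*0 + 20*6 = 120 = 120 ✓

Step 3: Write the general solution.
h = 0 + (20/20)t = 0 + 1t
g = 6 - (40/20)t = 6 - 2t
for any integer t.

h = 0 + 1t, g = 6 - 2t for integer t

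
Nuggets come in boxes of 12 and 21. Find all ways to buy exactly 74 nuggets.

We need non-negative integers (x, y) with 12x + 21y = 74.
For each x in 0..6, check if 74 - 12x is a non-negative multiple of 21.
No x yields an integer y ≥ 0.

No solution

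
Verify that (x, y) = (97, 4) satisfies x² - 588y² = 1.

Compute x² = 97² = 9409
Compute 588y² = 588·4² = 588·16 = 9408
x² - 588y² = 9409 - 9408 = 1
Since this equals 1, (97, 4) is a solution.

Yes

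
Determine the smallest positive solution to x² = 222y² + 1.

We seek the smallest positive integers (x, y) with x² - 222y² = 1, i.e., x² = 222y² + 1.
Try successive y values:
y = 1: x² = 222·1² + 1 = 223, not a perfect square
y = 2: x² = 222·2² + 1 = 889, not a perfect square
y = 3: x² = 222·3² + 1 = 1999, not a perfect square
... continuing the search (or via continued fractions) ...
y = 10: x² = 222·10² + 1 = 22201, x = 149 ✓

Verify: 149² - 222·10² = 22201 - 22200 = 1 ✓

x = 149, y = 10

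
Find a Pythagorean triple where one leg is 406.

We need the other leg and hypotenuse such that 406² + x² = c².
Take x = 792, c = 890: 406² + 792² = 164836 + 627264 = 792100 = 890² ✓
Triple: (406, 792, 890)

(406, 792, 890)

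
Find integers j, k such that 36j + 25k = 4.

Step 1: Check solvability.
gcd(36, 25) = 1
Since 1 divides 4, solutions exist.

Step 2: Apply extended Euclidean algorithm to find gcd.
We find integers such that 36*x0 + 25*y0 = 1

Step 3: Scale the particular solution.
Multiply by 4/1 = 4:
j = -36, k = 52

Step 4: Verify.
36*(-36) + 25*(52) = 4 = 4 ✓

j = -36, k = 52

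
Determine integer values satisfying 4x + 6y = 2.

Step 1: Check solvability.
gcd(4, 6) = 2
Since 2 divides 2, solutions exist.

Step 2: Apply extended Euclidean algorithm to find gcd.
We find integers such that 4*x0 + 6*y0 = 2

Step 3: Scale the particular solution.
Multiply by 2/2 = 1:
x = -1, y = 1

Step 4: Verify.
4*(-1) + 6*(1) = 2 = 2 ✓

x = -1, y = 1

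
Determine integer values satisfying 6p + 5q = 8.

Step 1: Check solvability.
gcd(6, 5) = 1
Since 1 divides 8, solutions exist.

Step 2: Apply extended Euclidean algorithm to find gcd.
We find integers such that 6*x0 + 5*y0 = 1

Step 3: Scale the particular solution.
Multiply by 8/1 = 8:
p = 8, q = -8

Step 4: Verify.
6*(8) + 5*(-8) = 8 = 8 ✓

p = 8, q = -8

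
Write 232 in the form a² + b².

We need to find integers a, b > 0 such that a² + b² = 232.
Trying a = 6: b² = 232 - 6² = 232 - 36 = 196
b = 14
Check: 6² + 14² = 36 + 196 = 232 ✓

232 = 6² + 14²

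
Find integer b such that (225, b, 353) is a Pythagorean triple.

b² = c² - a² = 353² - 225² = 124609 - 50625 = 73984
b = sqrt(73984) = 272

272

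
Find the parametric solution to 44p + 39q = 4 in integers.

Step 1: Compute gcd(44, 39) = 1.
Since 1 divides 4, solutions exist.

Step 2: Find a particular solution using extended Euclidean algorithm.
We get p₀ = 32, q₀ = -36.
Check: 44*32 + 39*-36 = 4 = 4 ✓

Step 3: Write the general solution.
p = 32 + (39/1)t = 32 + 39t
q = -36 - (44/1)t = -36 - 44t
for any integer t.

p = 32 + 39t, q = -36 - 44t for integer t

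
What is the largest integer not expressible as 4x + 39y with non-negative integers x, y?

For two coprime denominations a and b, the Frobenius number (largest value not representable as a non-negative combination) is ab - a - b.
Here gcd(4, 39) = 1, so they are coprime.
F(4, 39) = 4·39 - 4 - 39 = 156 - 43 = 113

113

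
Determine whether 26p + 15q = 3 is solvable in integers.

Step 1: Compute gcd(26, 15).
gcd(26, 15) = 1

Step 2: Check divisibility.
Does 1 divide 3? 3 = 1 x 3, so yes.

By the theorem on linear Diophantine equations, 26p + 15q = 3 has integer solutions if and only if gcd(26, 15) divides 3. Since 1 | 3, solutions exist.

Yes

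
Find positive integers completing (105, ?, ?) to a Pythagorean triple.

We need the other leg and hypotenuse such that 105² + x² = c².
Take x = 88, c = 137: 105² + 88² = 11025 + 7744 = 18769 = 137² ✓
Triple: (105, 88, 137)

(105, 88, 137)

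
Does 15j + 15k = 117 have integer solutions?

Step 1: Compute gcd(15, 15).
gcd(15, 15) = 15

Step 2: Check divisibility.
Does 15 divide 117? 117 = 15 x 7 + 12, so no.

By the theorem on linear Diophantine equations, 15j + 15k = 117 has integer solutions if and only if gcd(15, 15) divides 117. Since 15 does not divide 117, no solutions exist.

No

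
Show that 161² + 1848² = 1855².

Compute a² + b² = 161² + 1848² = 25921 + 3415104 = 3441025
Compute c² = 1855² = 3441025
Since 3441025 = 3441025, confirmed.

Yes, it is a Pythagorean triple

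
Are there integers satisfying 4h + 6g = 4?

Step 1: Compute gcd(4, 6).
gcd(4, 6) = 2

Step 2: Check divisibility.
Does 2 divide 4? 4 = 2 x 2, so yes.

By the theorem on linear Diophantine equations, 4h + 6g = 4 has integer solutions if and only if gcd(4, 6) divides 4. Since 2 | 4, solutions exist.

Yes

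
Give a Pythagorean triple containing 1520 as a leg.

We need the other leg and hypotenuse such that 1520² + x² = c².
Take x = 1044, c = 1844: 1520² + 1044² = 2310400 + 1089936 = 3400336 = 1844² ✓
Triple: (1044, 1520, 1844)

(1044, 1520, 1844)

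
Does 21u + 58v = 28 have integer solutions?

Step 1: Compute gcd(21, 58).
gcd(21, 58) = 1

Step 2: Check divisibility.
Does 1 divide 28? 28 = 1 x 28, so yes.

By the theorem on linear Diophantine equations, 21u + 58v = 28 has integer solutions if and only if gcd(21, 58) divides 28. Since 1 | 28, solutions exist.

Yes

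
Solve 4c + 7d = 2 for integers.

Step 1: Check solvability.
gcd(4, 7) = 1
Since 1 divides 2, solutions exist.

Step 2: Apply extended Euclidean algorithm to find gcd.
We find integers such that 4*x0 + 7*y0 = 1

Step 3: Scale the particular solution.
Multiply by 2/1 = 2:
c = 4, d = -2

Step 4: Verify.
4*(4) + 7*(-2) = 2 = 2 ✓

c = 4, d = -2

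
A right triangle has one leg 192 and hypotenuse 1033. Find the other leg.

a² = c² - b² = 1067089 - 36864 = 1030225
a = 1015

1015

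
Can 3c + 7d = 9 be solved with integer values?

Step 1: Compute gcd(3, 7).
gcd(3, 7) = 1

Step 2: Check divisibility.
Does 1 divide 9? 9 = 1 x 9, so yes.

By the theorem on linear Diophantine equations, 3c + 7d = 9 has integer solutions if and only if gcd(3, 7) divides 9. Since 1 | 9, solutions exist.

Yes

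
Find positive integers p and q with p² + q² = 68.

We need to find integers p, q > 0 such that p² + q² = 68.
Trying p = 2: q² = 68 - 2² = 68 - 4 = 64
q = 8
Check: 2² + 8² = 4 + 64 = 68 ✓

68 = 2² + 8²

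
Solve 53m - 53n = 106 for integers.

Step 1: Check solvability.
gcd(53, 53) = 53
Since 53 divides 106, solutions exist.

Step 2: Apply extended Euclidean algorithm to find gcd.
We find integers such that 53*x0 + 53*y0 = 53

Step 3: Scale the particular solution.
Multiply by 106/53 = 2:
m = 0, n = -2

Step 4: Verify.
53*(0) - 53*(-2) = 106 = 106 ✓

m = 0, n = -2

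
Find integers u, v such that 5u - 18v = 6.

Step 1: Check solvability.
gcd(5, 18) = 1
Since 1 divides 6, solutions exist.

Step 2: Apply extended Euclidean algorithm to find gcd.
We find integers such that 5*x0 + 18*y0 = 1

Step 3: Scale the particular solution.
Multiply by 6/1 = 6:
u = -42, v = -12

Step 4: Verify.
5*(-42) - 18*(-12) = 6 = 6 ✓

u = -42, v = -12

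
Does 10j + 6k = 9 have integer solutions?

Step 1: Compute gcd(10, 6).
gcd(10, 6) = 2

Step 2: Check divisibility.
Does 2 divide 9? 9 = 2 x 4 + 1, so no.

By the theorem on linear Diophantine equations, 10j + 6k = 9 has integer solutions if and only if gcd(10, 6) divides 9. Since 2 does not divide 9, no solutions exist.

No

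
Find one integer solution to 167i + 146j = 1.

Step 1: Check solvability.
gcd(167, 146) = 1
Since 1 divides 1, solutions exist.

Step 2: Apply extended Euclidean algorithm to find gcd.
We find integers such that 167*x0 + 146*y0 = 1

Step 3: Scale the particular solution.
Multiply by 1/1 = 1:
i = 7, j = -8

Step 4: Verify.
167*(7) + 146*(-8) = 1 = 1 ✓

i = 7, j = -8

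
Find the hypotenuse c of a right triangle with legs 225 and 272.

c² = a² + b² = 225² + 272² = 50625 + 73984 = 124609
c = 353

353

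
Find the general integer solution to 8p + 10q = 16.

Step 1: Compute gcd(8, 10) = 2.
Since 2 divides 16, solutions exist.

Step 2: Find a particular solution using extended Euclidean algorithm.
We get p₀ = -8, q₀ = 8.
Check: 8*-8 + 10*8 = 16 = 16 ✓

Step 3: Write the general solution.
p = -8 + (10/2)t = -8 + 5t
q = 8 - (8/2)t = 8 - 4t
for any integer t.

p = -8 + 5t, q = 8 - 4t for integer t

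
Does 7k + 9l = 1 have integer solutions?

Step 1: Compute gcd(7, 9).
gcd(7, 9) = 1

Step 2: Check divisibility.
Does 1 divide 1? 1 = 1 x 1, so yes.

By the theorem on linear Diophantine equations, 7k + 9l = 1 has integer solutions if and only if gcd(7, 9) divides 1. Since 1 | 1, solutions exist.

Yes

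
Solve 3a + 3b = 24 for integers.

Step 1: Check solvability.
gcd(3, 3) = 3
Since 3 divides 24, solutions exist.

Step 2: Apply extended Euclidean algorithm to find gcd.
We find integers such that 3*x0 + 3*y0 = 3

Step 3: Scale the particular solution.
Multiply by 24/3 = 8:
a = 0, b = 8

Step 4: Verify.
3*(0) + 3*(8) = 24 = 24 ✓

a = 0, b = 8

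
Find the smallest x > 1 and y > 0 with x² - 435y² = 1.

We seek the smallest positive integers (x, y) with x² - 435y² = 1, i.e., x² = 435y² + 1.
Try successive y values:
y = 1: x² = 435·1² + 1 = 436, not a perfect square
y = 2: x² = 435·2² + 1 = 1741, not a perfect square
y = 3: x² = 435·3² + 1 = 3916, not a perfect square
... continuing the search (or via continued fractions) ...
y = 7: x² = 435·7² + 1 = 21316, x = 146 ✓

Verify: 146² - 435·7² = 21316 - 21315 = 1 ✓

x = 146, y = 7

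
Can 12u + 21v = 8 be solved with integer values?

Step 1: Compute gcd(12, 21).
gcd(12, 21) = 3

Step 2: Check divisibility.
Does 3 divide 8? 8 = 3 x 2 + 2, so no.

By the theorem on linear Diophantine equations, 12u + 21v = 8 has integer solutions if and only if gcd(12, 21) divides 8. Since 3 does not divide 8, no solutions exist.

No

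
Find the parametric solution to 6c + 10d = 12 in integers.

Step 1: Compute gcd(6, 10) = 2.
Since 2 divides 12, solutions exist.

Step 2: Find a particular solution using extended Euclidean algorithm.
We get c₀ = 12, d₀ = -6.
Check: 6*12 + 10*-6 = 12 = 12 ✓

Step 3: Write the general solution.
c = 12 + (10/2)t = 12 + 5t
d = -6 - (6/2)t = -6 - 3t
for any integer t.

c = 12 + 5t, d = -6 - 3t for integer t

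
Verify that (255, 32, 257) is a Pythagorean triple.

Compute a² + b²:
255² + 32² = 65025 + 1024 = 66049
Compute c²:
257² = 66049
Since 66049 = 66049, it is a Pythagorean triple.

Yes, it is a Pythagorean triple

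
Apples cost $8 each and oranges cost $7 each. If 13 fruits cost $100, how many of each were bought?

Let a = apples, o = oranges.
a + o = 13
8a + 7o = 100
Substitute o = 13 - a:
8a + 7(13 - a) = 100
(8 - 7)a = 100 - 91
1a = 9
a = 9, o = 13 - 9 = 4

Apples: 9, Oranges: 4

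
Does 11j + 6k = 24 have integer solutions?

Step 1: Compute gcd(11, 6).
gcd(11, 6) = 1

Step 2: Check divisibility.
Does 1 divide 24? 24 = 1 x 24, so yes.

By the theorem on linear Diophantine equations, 11j + 6k = 24 has integer solutions if and only if gcd(11, 6) divides 24. Since 1 | 24, solutions exist.

Yes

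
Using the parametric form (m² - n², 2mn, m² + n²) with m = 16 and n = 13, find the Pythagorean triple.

a = m² - n² = 16² - 13² = 256 - 169 = 87
b = 2mn = 2·16·13 = 416
c = m² + n² = 256 + 169 = 425
Verify: 87² + 416² = 7569 + 173056 = 180625 = 425² ✓

(87, 416, 425)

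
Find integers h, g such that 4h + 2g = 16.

Step 1: Check solvability.
gcd(4, 2) = 2
Since 2 divides 16, solutions exist.

Step 2: Apply extended Euclidean algorithm to find gcd.
We find integers such that 4*x0 + 2*y0 = 2

Step 3: Scale the particular solution.
Multiply by 16/2 = 8:
h = 0, g = 8

Step 4: Verify.
4*(0) + 2*(8) = 16 = 16 ✓

h = 0, g = 8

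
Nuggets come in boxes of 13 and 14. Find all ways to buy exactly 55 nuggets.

We need non-negative integers (x, y) with 13x + 14y = 55.
For each x in 0..4, check if 55 - 13x is a non-negative multiple of 14.
x = 1: 14y = 42, y = 3 ✓

(1 boxes of 13, 3 boxes of 14)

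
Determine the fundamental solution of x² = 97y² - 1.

We need x² = 97y² - 1. Try successive y:
y = 1: x² = 97·1² - 1 = 96, not a perfect square
y = 2: x² = 97·2² - 1 = 387, not a perfect square
y = 3: x² = 97·3² - 1 = 872, not a perfect square
...
y = 569: x² = 97·569² - 1 = 31404816 = 5604² ✓
Check: 5604² - 97·569² = 31404816 - 31404817 = -1 ✓

x = 5604, y = 569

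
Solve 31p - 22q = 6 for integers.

Step 1: Check solvability.
gcd(31, 22) = 1
Since 1 divides 6, solutions exist.

Step 2: Apply extended Euclidean algorithm to find gcd.
We find integers such that 31*x0 + 22*y0 = 1

Step 3: Scale the particular solution.
Multiply by 6/1 = 6:
p = 30, q = 42

Step 4: Verify.
31*(30) - 22*(42) = 6 = 6 ✓

p = 30, q = 42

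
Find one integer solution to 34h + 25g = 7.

Step 1: Check solvability.
gcd(34, 25) = 1
Since 1 divides 7, solutions exist.

Step 2: Apply extended Euclidean algorithm to find gcd.
We find integers such that 34*x0 + 25*y0 = 1

Step 3: Scale the particular solution.
Multiply by 7/1 = 7:
h = -77, g = 105

Step 4: Verify.
34*(-77) + 25*(105) = 7 = 7 ✓

h = -77, g = 105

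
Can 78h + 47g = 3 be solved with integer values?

Step 1: Compute gcd(78, 47).
gcd(78, 47) = 1

Step 2: Check divisibility.
Does 1 divide 3? 3 = 1 x 3, so yes.

By the theorem on linear Diophantine equations, 78h + 47g = 3 has integer solutions if and only if gcd(78, 47) divides 3. Since 1 | 3, solutions exist.

Yes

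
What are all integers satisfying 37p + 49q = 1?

Step 1: Compute gcd(37, 49) = 1.
Since 1 divides 1, solutions exist.

Step 2: Find a particular solution using extended Euclidean algorithm.
We get p₀ = 4, q₀ = -3.
Check: 37*4 + 49*-3 = 1 = 1 ✓

Step 3: Write the general solution.
p = 4 + (49/1)t = 4 + 49t
q = -3 - (37/1)t = -3 - 37t
for any integer t.

p = 4 + 49t, q = -3 - 37t for integer t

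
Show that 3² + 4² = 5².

Compute a² + b² = 3² + 4² = 9 + 16 = 25
Compute c² = 5² = 25
Since 25 = 25, confirmed.

Yes, it is a Pythagorean triple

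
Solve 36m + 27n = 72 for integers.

Step 1: Check solvability.
gcd(36, 27) = 9
Since 9 divides 72, solutions exist.

Step 2: Apply extended Euclidean algorithm to find gcd.
We find integers such that 36*x0 + 27*y0 = 9

Step 3: Scale the particular solution.
Multiply by 72/9 = 8:
m = 8, n = -8

Step 4: Verify.
36*(8) + 27*(-8) = 72 = 72 ✓

m = 8, n = -8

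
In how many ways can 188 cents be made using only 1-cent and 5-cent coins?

We need non-negative integers (x, y) with 1x + 5y = 188.
For each x from 0 to 188, check if (188 - 1x) is a non-negative multiple of 5.
Solutions (x, y): (3,37), (8,36), (13,35), (18,34), ...
Count: 38

38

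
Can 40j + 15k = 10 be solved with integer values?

Step 1: Compute gcd(40, 15).
gcd(40, 15) = 5

Step 2: Check divisibility.
Does 5 divide 10? 10 = 5 x 2, so yes.

By the theorem on linear Diophantine equations, 40j + 15k = 10 has integer solutions if and only if gcd(40, 15) divides 10. Since 5 | 10, solutions exist.

Yes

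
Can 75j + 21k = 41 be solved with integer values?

Step 1: Compute gcd(75, 21).
gcd(75, 21) = 3

Step 2: Check divisibility.
Does 3 divide 41? 41 = 3 x 13 + 2, so no.

By the theorem on linear Diophantine equations, 75j + 21k = 41 has integer solutions if and only if gcd(75, 21) divides 41. Since 3 does not divide 41, no solutions exist.

No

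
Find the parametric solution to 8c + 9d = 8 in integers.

Step 1: Compute gcd(8, 9) = 1.
Since 1 divides 8, solutions exist.

Step 2: Find a particular solution using extended Euclidean algorithm.
We get c₀ = -8, d₀ = 8.
Check: 8*-8 + 9*8 = 8 = 8 ✓

Step 3: Write the general solution.
c = -8 + (9/1)t = -8 + 9t
d = 8 - (8/1)t = 8 - 8t
for any integer t.

c = -8 + 9t, d = 8 - 8t for integer t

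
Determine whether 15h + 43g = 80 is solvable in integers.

Step 1: Compute gcd(15, 43).
gcd(15, 43) = 1

Step 2: Check divisibility.
Does 1 divide 80? 80 = 1 x 80, so yes.

By the theorem on linear Diophantine equations, 15h + 43g = 80 has integer solutions if and only if gcd(15, 43) divides 80. Since 1 | 80, solutions exist.

Yes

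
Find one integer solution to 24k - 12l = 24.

Step 1: Check solvability.
gcd(24, 12) = 12
Since 12 divides 24, solutions exist.

Step 2: Apply extended Euclidean algorithm to find gcd.
We find integers such that 24*x0 + 12*y0 = 12

Step 3: Scale the particular solution.
Multiply by 24/12 = 2:
k = 0, l = -2

Step 4: Verify.
24*(0) - 12*(-2) = 24 = 24 ✓

k = 0, l = -2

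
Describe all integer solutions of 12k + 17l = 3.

Step 1: Compute gcd(12, 17) = 1.
Since 1 divides 3, solutions exist.

Step 2: Find a particular solution using extended Euclidean algorithm.
We get k₀ = -21, l₀ = 15.
Check: 12*-21 + 17*15 = 3 = 3 ✓

Step 3: Write the general solution.
k = -21 + (17/1)t = -21 + 17t
l = 15 - (12/1)t = 15 - 12t
for any integer t.

k = -21 + 17t, l = 15 - 12t for integer t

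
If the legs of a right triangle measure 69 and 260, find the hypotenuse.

c² = a² + b² = 69² + 260² = 4761 + 67600 = 72361
c = 269

269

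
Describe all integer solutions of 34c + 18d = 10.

Step 1: Compute gcd(34, 18) = 2.
Since 2 divides 10, solutions exist.

Step 2: Find a particular solution using extended Euclidean algorithm.
We get c₀ = -5, d₀ = 10.
Check: 34*-5 + 18*10 = 10 = 10 ✓

Step 3: Write the general solution.
c = -5 + (18/2)t = -5 + 9t
d = 10 - (34/2)t = 10 - 17t
for any integer t.

c = -5 + 9t, d = 10 - 17t for integer t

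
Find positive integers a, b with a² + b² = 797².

We need a² + b² = 797² = 635209.
Trying: 555² + 572² = 308025 + 327184 = 635209 ✓

(555, 572, 797)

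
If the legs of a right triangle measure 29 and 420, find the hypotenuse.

c² = a² + b² = 29² + 420² = 841 + 176400 = 177241
c = 421

421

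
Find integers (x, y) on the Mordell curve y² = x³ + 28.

Try small integer x values and check whether x³ + 28 is a perfect square.
x = 2: x³ + 28 = 2³ + 28 = 8 + 28 = 36
Is 36 a perfect square? 6² = 36 ✓
So (x, y) = (2, -6) is a solution.

x = 2, y = -6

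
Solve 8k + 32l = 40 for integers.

Step 1: Check solvability.
gcd(8, 32) = 8
Since 8 divides 40, solutions exist.

Step 2: Apply extended Euclidean algorithm to find gcd.
We find integers such that 8*x0 + 32*y0 = 8

Step 3: Scale the particular solution.
Multiply by 40/8 = 5:
k = 5, l = 0

Step 4: Verify.
8*(5) + 32*(0) = 40 = 40 ✓

k = 5, l = 0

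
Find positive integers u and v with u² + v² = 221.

We need to find integers u, v > 0 such that u² + v² = 221.
Trying u = 5: v² = 221 - 5² = 221 - 25 = 196
v = 14
Check: 5² + 14² = 25 + 196 = 221 ✓

221 = 5² + 14²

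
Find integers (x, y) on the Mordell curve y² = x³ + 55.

Try small integer x values and check whether x³ + 55 is a perfect square.
x = 9: x³ + 55 = 9³ + 55 = 729 + 55 = 784
Is 784 a perfect square? 28² = 784 ✓
So (x, y) = (9, -28) is a solution.

x = 9, y = -28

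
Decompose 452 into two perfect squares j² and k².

We need to find integers j, k > 0 such that j² + k² = 452.
Trying j = 14: k² = 452 - 14² = 452 - 196 = 256
k = 16
Check: 14² + 16² = 196 + 256 = 452 ✓

452 = 14² + 16²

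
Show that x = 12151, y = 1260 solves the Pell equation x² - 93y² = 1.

Compute x² = 12151² = 147646801
Compute 93y² = 93·1260² = 93·1587600 = 147646800
x² - 93y² = 147646801 - 147646800 = 1
Since this equals 1, (12151, 1260) is a solution.

Yes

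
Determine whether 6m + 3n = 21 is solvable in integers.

Step 1: Compute gcd(6, 3).
gcd(6, 3) = 3

Step 2: Check divisibility.
Does 3 divide 21? 21 = 3 x 7, so yes.

By the theorem on linear Diophantine equations, 6m + 3n = 21 has integer solutions if and only if gcd(6, 3) divides 21. Since 3 | 21, solutions exist.

Yes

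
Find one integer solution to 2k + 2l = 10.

Step 1: Check solvability.
gcd(2, 2) = 2
Since 2 divides 10, solutions exist.

Step 2: Apply extended Euclidean algorithm to find gcd.
We find integers such that 2*x0 + 2*y0 = 2

Step 3: Scale the particular solution.
Multiply by 10/2 = 5:
k = 0, l = 5

Step 4: Verify.
2*(0) + 2*(5) = 10 = 10 ✓

k = 0, l = 5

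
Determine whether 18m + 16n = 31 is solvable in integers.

Step 1: Compute gcd(18, 16).
gcd(18, 16) = 2

Step 2: Check divisibility.
Does 2 divide 31? 31 = 2 x 15 + 1, so no.

By the theorem on linear Diophantine equations, 18m + 16n = 31 has integer solutions if and only if gcd(18, 16) divides 31. Since 2 does not divide 31, no solutions exist.

No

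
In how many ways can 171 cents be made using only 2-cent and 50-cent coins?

We need non-negative integers (x, y) with 2x + 50y = 171.
For each x from 0 to 85, check if (171 - 2x) is a non-negative multiple of 50.
Solutions (x, y): none
Count: 0

0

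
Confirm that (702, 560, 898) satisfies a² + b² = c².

Compute a² + b² = 702² + 560² = 492804 + 313600 = 806404
Compute c² = 898² = 806404
Since 806404 = 806404, confirmed.

Yes, it is a Pythagorean triple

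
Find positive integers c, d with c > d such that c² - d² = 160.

Factor: c² - d² = (c+d)(c-d) = 160.
We need two factors of 160 with the same parity.
Use c+d = 80 and c-d = 2 (product 80·2 = 160).
Adding: 2c = 82, so c = 41.
Subtracting: 2d = 78, so d = 39.
Check: 41² - 39² = 1681 - 1521 = 160 ✓

c = 41, d = 39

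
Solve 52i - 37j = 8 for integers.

Step 1: Check solvability.
gcd(52, 37) = 1
Since 1 divides 8, solutions exist.

Step 2: Apply extended Euclidean algorithm to find gcd.
We find integers such that 52*x0 + 37*y0 = 1

Step 3: Scale the particular solution.
Multiply by 8/1 = 8:
i = 40, j = 56

Step 4: Verify.
52*(40) - 37*(56) = 8 = 8 ✓

i = 40, j = 56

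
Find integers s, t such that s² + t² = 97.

We need to find integers s, t > 0 such that s² + t² = 97.
Trying s = 4: t² = 97 - 4² = 97 - 16 = 81
t = 9
Check: 4² + 9² = 16 + 81 = 97 ✓

97 = 4² + 9²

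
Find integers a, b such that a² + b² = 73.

We need to find integers a, b > 0 such that a² + b² = 73.
Trying a = 3: b² = 73 - 3² = 73 - 9 = 64
b = 8
Check: 3² + 8² = 9 + 64 = 73 ✓

73 = 3² + 8²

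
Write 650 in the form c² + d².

We need to find integers c, d > 0 such that c² + d² = 650.
Trying c = 5: d² = 650 - 5² = 650 - 25 = 625
d = 25
Check: 5² + 25² = 25 + 625 = 650 ✓

650 = 5² + 25²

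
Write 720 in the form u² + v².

We need to find integers u, v > 0 such that u² + v² = 720.
Trying u = 12: v² = 720 - 12² = 720 - 144 = 576
v = 24
Check: 12² + 24² = 144 + 576 = 720 ✓

720 = 12² + 24²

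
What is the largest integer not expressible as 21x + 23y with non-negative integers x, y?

For two coprime denominations a and b, the Frobenius number (largest value not representable as a non-negative combination) is ab - a - b.
Here gcd(21, 23) = 1, so they are coprime.
F(21, 23) = 21·23 - 21 - 23 = 483 - 44 = 439

439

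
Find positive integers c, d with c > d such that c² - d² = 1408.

Factor: c² - d² = (c+d)(c-d) = 1408.
We need two factors of 1408 with the same parity.
Use c+d = 704 and c-d = 2 (product 704·2 = 1408).
Adding: 2c = 706, so c = 353.
Subtracting: 2d = 702, so d = 351.
Check: 353² - 351² = 124609 - 123201 = 1408 ✓

c = 353, d = 351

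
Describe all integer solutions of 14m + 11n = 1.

Step 1: Compute gcd(14, 11) = 1.
Since 1 divides 1, solutions exist.

Step 2: Find a particular solution using extended Euclidean algorithm.
We get m₀ = 4, n₀ = -5.
Check: 14*4 + 11*-5 = 1 = 1 ✓

Step 3: Write the general solution.
m = 4 + (11/1)t = 4 + 11t
n = -5 - (14/1)t = -5 - 14t
for any integer t.

m = 4 + 11t, n = -5 - 14t for integer t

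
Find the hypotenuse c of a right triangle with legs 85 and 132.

c² = a² + b² = 85² + 132² = 7225 + 17424 = 24649
c = 157

157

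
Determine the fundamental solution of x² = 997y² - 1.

We need x² = 997y² - 1. Try successive y:
y = 1: x² = 997·1² - 1 = 996, not a perfect square
y = 2: x² = 997·2² - 1 = 3987, not a perfect square
y = 3: x² = 997·3² - 1 = 8972, not a perfect square
...
y = 2689: x² = 997·2689² - 1 = 7209028836 = 84906² ✓
Check: 84906² - 997·2689² = 7209028836 - 7209028837 = -1 ✓

x = 84906, y = 2689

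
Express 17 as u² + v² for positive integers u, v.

We need to find integers u, v > 0 such that u² + v² = 17.
Trying u = 1: v² = 17 - 1² = 17 - 1 = 16
v = 4
Check: 1² + 4² = 1 + 16 = 17 ✓

17 = 1² + 4²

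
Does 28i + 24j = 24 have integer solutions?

Step 1: Compute gcd(28, 24).
gcd(28, 24) = 4

Step 2: Check divisibility.
Does 4 divide 24? 24 = 4 x 6, so yes.

By the theorem on linear Diophantine equations, 28i + 24j = 24 has integer solutions if and only if gcd(28, 24) divides 24. Since 4 | 24, solutions exist.

Yes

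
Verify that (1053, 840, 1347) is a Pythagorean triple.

Compute a² + b² = 1053² + 840² = 1108809 + 705600 = 1814409
Compute c² = 1347² = 1814409
Since 1814409 = 1814409, confirmed.

Yes, it is a Pythagorean triple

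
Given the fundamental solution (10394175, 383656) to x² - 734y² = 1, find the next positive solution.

Solutions to x² - Dy² = 1 are generated by powers of (x₀ + y₀√D).
The next solution satisfies x₁ + y₁√734 = (x₀ + y₀√734)², giving:
x₁ = x₀² + 734y₀² = 10394175² + 734·383656² = 108038873930625 + 108038873930624 = 216077747861249
y₁ = 2x₀y₀ = 2·10394175·383656 = 7975575207600

Verify: 216077747861249² - 734·7975575207600² = 46689593120789496793755840001 - 46689593120789496793755840000 = 1 ✓

x = 216077747861249, y = 7975575207600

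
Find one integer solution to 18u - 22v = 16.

Step 1: Check solvability.
gcd(18, 22) = 2
Since 2 divides 16, solutions exist.

Step 2: Apply extended Euclidean algorithm to find gcd.
We find integers such that 18*x0 + 22*y0 = 2

Step 3: Scale the particular solution.
Multiply by 16/2 = 8:
u = 40, v = 32

Step 4: Verify.
18*(40) - 22*(32) = 16 = 16 ✓

u = 40, v = 32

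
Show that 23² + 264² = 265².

Compute a² + b²:
23² + 264² = 529 + 69696 = 70225
Compute c²:
265² = 70225
Since 70225 = 70225, it is a Pythagorean triple.

Yes, it is a Pythagorean triple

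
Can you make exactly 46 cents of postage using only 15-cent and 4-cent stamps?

We need non-negative x, y with 15x + 4y = 46.
gcd(15, 4) = 1 divides 46, so integer solutions exist.
Search for a non-negative one: x = 2 gives 4y = 46 - 30 = 16, so y = 4.
Check: 15·2 + 4·4 = 46 ✓

Yes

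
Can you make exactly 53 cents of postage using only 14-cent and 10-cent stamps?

We need non-negative x, y with 14x + 10y = 53.
gcd(14, 10) = 2, and 2 does not divide 53.
No integer solutions exist, so certainly no non-negative ones.

No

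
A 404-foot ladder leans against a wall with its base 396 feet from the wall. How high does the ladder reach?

The ladder, wall, and ground form a right triangle with hypotenuse 404 and one leg 396.
By the Pythagorean theorem: h² = 404² - 396² = 163216 - 156816 = 6400
h = √6400 = 80 feet

80 feet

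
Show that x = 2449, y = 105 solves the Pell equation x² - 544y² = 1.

Compute x² = 2449² = 5997601
Compute 544y² = 544·105² = 544·11025 = 5997600
x² - 544y² = 5997601 - 5997600 = 1
Since this equals 1, (2449, 105) is a solution.

Yes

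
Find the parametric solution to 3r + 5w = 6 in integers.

Step 1: Compute gcd(3, 5) = 1.
Since 1 divides 6, solutions exist.

Step 2: Find a particular solution using extended Euclidean algorithm.
We get r₀ = 12, w₀ = -6.
Check: 3*12 + 5*-6 = 6 = 6 ✓

Step 3: Write the general solution.
r = 12 + (5/1)t = 12 + 5t
w = -6 - (3/1)t = -6 - 3t
for any integer t.

r = 12 + 5t, w = -6 - 3t for integer t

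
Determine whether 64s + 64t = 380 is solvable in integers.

Step 1: Compute gcd(64, 64).
gcd(64, 64) = 64

Step 2: Check divisibility.
Does 64 divide 380? 380 = 64 x 5 + 60, so no.

By the theorem on linear Diophantine equations, 64s + 64t = 380 has integer solutions if and only if gcd(64, 64) divides 380. Since 64 does not divide 380, no solutions exist.

No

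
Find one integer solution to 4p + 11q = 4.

Step 1: Check solvability.
gcd(4, 11) = 1
Since 1 divides 4, solutions exist.

Step 2: Apply extended Euclidean algorithm to find gcd.
We find integers such that 4*x0 + 11*y0 = 1

Step 3: Scale the particular solution.
Multiply by 4/1 = 4:
p = 12, q = -4

Step 4: Verify.
4*(12) + 11*(-4) = 4 = 4 ✓

p = 12, q = -4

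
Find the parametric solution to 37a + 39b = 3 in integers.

Step 1: Compute gcd(37, 39) = 1.
Since 1 divides 3, solutions exist.

Step 2: Find a particular solution using extended Euclidean algorithm.
We get a₀ = 57, b₀ = -54.
Check: 37*57 + 39*-54 = 3 = 3 ✓

Step 3: Write the general solution.
a = 57 + (39/1)t = 57 + 39t
b = -54 - (37/1)t = -54 - 37t
for any integer t.

a = 57 + 39t, b = -54 - 37t for integer t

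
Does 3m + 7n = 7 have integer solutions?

Step 1: Compute gcd(3, 7).
gcd(3, 7) = 1

Step 2: Check divisibility.
Does 1 divide 7? 7 = 1 x 7, so yes.

By the theorem on linear Diophantine equations, 3m + 7n = 7 has integer solutions if and only if gcd(3, 7) divides 7. Since 1 | 7, solutions exist.

Yes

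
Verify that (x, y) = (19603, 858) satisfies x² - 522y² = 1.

Compute x² = 19603² = 384277609
Compute 522y² = 522·858² = 522·736164 = 384277608
x² - 522y² = 384277609 - 384277608 = 1
Since this equals 1, (19603, 858) is a solution.

Yes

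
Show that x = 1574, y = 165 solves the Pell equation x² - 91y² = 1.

Compute x² = 1574² = 2477476
Compute 91y² = 91·165² = 91·27225 = 2477475
x² - 91y² = 2477476 - 2477475 = 1
Since this equals 1, (1574, 165) is a solution.

Yes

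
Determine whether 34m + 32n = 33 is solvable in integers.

Step 1: Compute gcd(34, 32).
gcd(34, 32) = 2

Step 2: Check divisibility.
Does 2 divide 33? 33 = 2 x 16 + 1, so no.

By the theorem on linear Diophantine equations, 34m + 32n = 33 has integer solutions if and only if gcd(34, 32) divides 33. Since 2 does not divide 33, no solutions exist.

No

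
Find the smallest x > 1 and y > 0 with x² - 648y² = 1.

We seek the smallest positive integers (x, y) with x² - 648y² = 1, i.e., x² = 648y² + 1.
Try successive y values:
y = 1: x² = 648·1² + 1 = 649, not a perfect square
y = 2: x² = 648·2² + 1 = 2593, not a perfect square
y = 3: x² = 648·3² + 1 = 5833, not a perfect square
... continuing the search (or via continued fractions) ...
y = 770: x² = 648·770² + 1 = 384199201, x = 19601 ✓

Verify: 19601² - 648·770² = 384199201 - 384199200 = 1 ✓

x = 19601, y = 770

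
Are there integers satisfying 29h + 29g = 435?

Step 1: Compute gcd(29, 29).
gcd(29, 29) = 29

Step 2: Check divisibility.
Does 29 divide 435? 435 = 29 x 15, so yes.

By the theorem on linear Diophantine equations, 29h + 29g = 435 has integer solutions if and only if gcd(29, 29) divides 435. Since 29 | 435, solutions exist.

Yes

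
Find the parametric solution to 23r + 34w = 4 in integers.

Step 1: Compute gcd(23, 34) = 1.
Since 1 divides 4, solutions exist.

Step 2: Find a particular solution using extended Euclidean algorithm.
We get r₀ = 12, w₀ = -8.
Check: 23*12 + 34*-8 = 4 = 4 ✓

Step 3: Write the general solution.
r = 12 + (34/1)t = 12 + 34t
w = -8 - (23/1)t = -8 - 23t
for any integer t.

r = 12 + 34t, w = -8 - 23t for integer t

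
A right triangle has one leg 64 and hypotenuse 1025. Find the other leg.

a² = c² - b² = 1050625 - 4096 = 1046529
a = 1023

1023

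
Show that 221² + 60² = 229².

Compute a² + b² = 221² + 60² = 48841 + 3600 = 52441
Compute c² = 229² = 52441
Since 52441 = 52441, confirmed.

Yes, it is a Pythagorean triple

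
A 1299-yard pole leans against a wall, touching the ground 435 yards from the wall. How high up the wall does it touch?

The ladder, wall, and ground form a right triangle with hypotenuse 1299 and one leg 435.
By the Pythagorean theorem: h² = 1299² - 435² = 1687401 - 189225 = 1498176
h = √1498176 = 1224 yards

1224 yards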